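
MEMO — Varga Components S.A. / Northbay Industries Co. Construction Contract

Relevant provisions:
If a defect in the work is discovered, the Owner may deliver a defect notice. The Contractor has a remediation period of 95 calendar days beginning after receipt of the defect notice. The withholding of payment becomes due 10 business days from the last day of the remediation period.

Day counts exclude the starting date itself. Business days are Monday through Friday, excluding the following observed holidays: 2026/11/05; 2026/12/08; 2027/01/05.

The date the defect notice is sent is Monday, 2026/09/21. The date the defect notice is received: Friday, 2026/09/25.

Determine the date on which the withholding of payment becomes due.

2027/01/13

Adding 95 calendar days to 2026/09/25 gives 2026/12/29, which is the last day of the remediation period.
The date on which the withholding of payment becomes due: counting 10 business days from Tuesday, 2026/12/29 (Dec 30, Dec 31, Jan 1, Jan 4, Jan 6, Jan 7, Jan 8, Jan 11, Jan 12, Jan 13, skipping weekends and the listed holiday on Jan 5) reaches Wednesday, 2027/01/13.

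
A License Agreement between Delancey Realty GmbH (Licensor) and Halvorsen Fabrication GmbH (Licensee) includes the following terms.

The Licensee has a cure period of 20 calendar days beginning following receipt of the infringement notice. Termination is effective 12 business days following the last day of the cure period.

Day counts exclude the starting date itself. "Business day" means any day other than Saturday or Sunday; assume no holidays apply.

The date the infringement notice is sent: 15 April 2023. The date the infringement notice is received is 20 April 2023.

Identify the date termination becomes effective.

26 May 2023

The last day of the cure period: 20 calendar days after 20 April 2023 is 10 May 2023.
The date termination becomes effective: counting 12 business days from Wednesday, 10 May 2023 (May 11, May 12, May 15, May 16, …, May 24, May 25, May 26, skipping weekends) reaches Friday, 26 May 2023.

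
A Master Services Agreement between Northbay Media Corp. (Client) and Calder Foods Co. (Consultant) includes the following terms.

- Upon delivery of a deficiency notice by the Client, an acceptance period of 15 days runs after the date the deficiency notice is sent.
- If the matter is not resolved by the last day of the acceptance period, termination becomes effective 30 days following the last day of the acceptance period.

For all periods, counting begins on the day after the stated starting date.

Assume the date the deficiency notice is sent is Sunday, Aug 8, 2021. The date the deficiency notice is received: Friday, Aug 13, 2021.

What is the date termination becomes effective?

Sep 22, 2021

Adding 15 calendar days to Aug 8, 2021 gives Aug 23, 2021, which is the last day of the acceptance period.
The date termination becomes effective: Aug 23, 2021 + 30 days = Sep 22, 2021.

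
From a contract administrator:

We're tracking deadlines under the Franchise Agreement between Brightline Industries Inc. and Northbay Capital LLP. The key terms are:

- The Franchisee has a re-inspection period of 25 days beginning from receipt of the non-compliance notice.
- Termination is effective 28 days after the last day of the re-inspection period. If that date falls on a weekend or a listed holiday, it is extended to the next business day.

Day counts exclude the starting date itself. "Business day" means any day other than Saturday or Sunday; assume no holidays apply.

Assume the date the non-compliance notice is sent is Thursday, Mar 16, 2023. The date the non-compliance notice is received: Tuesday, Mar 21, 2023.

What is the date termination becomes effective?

May 15, 2023

The last day of the re-inspection period: Mar 21, 2023 + 25 days = Apr 15, 2023.
Adding 28 calendar days to Apr 15, 2023 gives May 13, 2023, which is the date termination becomes effective. That falls on a Saturday, so it rolls to the next business day, Monday, May 15, 2023.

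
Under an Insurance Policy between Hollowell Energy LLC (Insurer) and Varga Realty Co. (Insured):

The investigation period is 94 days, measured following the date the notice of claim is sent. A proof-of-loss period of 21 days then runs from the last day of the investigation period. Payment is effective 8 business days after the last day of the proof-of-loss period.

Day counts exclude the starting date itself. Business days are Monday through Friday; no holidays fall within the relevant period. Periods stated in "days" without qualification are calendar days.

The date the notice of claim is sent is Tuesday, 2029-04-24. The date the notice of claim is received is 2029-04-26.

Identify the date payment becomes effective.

2029-08-29

Adding 94 calendar days to 2029-04-24 gives 2029-07-27, which is the last day of the investigation period.
The last day of the proof-of-loss period: 21 calendar days after 2029-07-27 is 2029-08-17.
The date payment becomes effective: counting 8 business days from Friday, 2029-08-17 (Aug 20, Aug 21, Aug 22, Aug 23, Aug 24, Aug 27, Aug 28, Aug 29, skipping weekends) reaches Wednesday, 2029-08-29.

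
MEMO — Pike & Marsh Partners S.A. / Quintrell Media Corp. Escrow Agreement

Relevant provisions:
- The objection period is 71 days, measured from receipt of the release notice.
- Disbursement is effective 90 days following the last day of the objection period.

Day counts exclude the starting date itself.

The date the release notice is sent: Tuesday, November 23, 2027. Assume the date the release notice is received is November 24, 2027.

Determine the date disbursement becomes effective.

Adding 71 calendar days to November 24, 2027 gives February 3, 2028, which is the last day of the objection period.
The date disbursement becomes effective: February 3, 2028 + 90 days = May 3, 2028.

May 3, 2028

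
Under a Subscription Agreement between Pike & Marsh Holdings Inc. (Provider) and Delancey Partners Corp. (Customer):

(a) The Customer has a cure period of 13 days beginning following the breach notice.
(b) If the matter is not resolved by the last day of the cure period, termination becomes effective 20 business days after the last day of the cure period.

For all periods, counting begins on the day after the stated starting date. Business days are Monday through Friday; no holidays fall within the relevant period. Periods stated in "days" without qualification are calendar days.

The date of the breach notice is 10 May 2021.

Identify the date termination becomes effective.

Adding 13 calendar days to 10 May 2021 gives 23 May 2021, which is the last day of the cure period.
The date termination becomes effective: counting 20 business days from Sunday, 23 May 2021 (May 24, May 25, May 26, May 27, …, Jun 16, Jun 17, Jun 18, skipping weekends) reaches Friday, 18 June 2021.

18 June 2021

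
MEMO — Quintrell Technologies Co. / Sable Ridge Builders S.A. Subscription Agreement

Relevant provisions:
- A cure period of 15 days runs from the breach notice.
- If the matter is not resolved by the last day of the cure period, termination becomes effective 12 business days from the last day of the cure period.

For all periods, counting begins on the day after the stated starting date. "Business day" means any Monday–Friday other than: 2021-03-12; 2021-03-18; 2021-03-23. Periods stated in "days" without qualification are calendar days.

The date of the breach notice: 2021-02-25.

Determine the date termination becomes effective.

The last day of the cure period: 15 calendar days after 2021-02-25 is 2021-03-12.
From Friday, 2021-03-12, 12 business days (Mar 15, Mar 16, Mar 17, Mar 19, …, Mar 30, Mar 31, Apr 1, skipping weekends and the listed holidays on Mar 18, Mar 23) brings us to Thursday, 2021-04-01, which is the date termination becomes effective.

2021-04-01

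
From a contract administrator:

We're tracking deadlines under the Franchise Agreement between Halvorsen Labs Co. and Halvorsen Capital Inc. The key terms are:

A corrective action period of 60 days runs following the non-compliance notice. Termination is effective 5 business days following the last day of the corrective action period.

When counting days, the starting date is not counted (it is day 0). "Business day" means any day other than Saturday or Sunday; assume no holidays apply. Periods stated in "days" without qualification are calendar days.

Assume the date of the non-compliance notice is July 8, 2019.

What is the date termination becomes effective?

September 13, 2019

The last day of the corrective action period: 60 calendar days after July 8, 2019 is September 6, 2019.
From Friday, September 6, 2019, 5 business days (Sep 9, Sep 10, Sep 11, Sep 12, Sep 13, skipping weekends) brings us to Friday, September 13, 2019, which is the date termination becomes effective.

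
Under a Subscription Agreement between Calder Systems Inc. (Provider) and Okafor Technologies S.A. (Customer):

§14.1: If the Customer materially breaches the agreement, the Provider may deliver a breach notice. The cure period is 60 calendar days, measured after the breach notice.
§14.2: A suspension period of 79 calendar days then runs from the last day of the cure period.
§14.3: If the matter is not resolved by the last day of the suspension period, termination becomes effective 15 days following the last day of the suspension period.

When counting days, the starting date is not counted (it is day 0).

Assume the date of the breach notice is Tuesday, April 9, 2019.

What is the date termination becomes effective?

Adding 60 calendar days to April 9, 2019 gives June 8, 2019, which is the last day of the cure period.
Adding 79 calendar days to June 8, 2019 gives August 26, 2019, which is the last day of the suspension period.
The date termination becomes effective: August 26, 2019 + 15 days = September 10, 2019.

September 10, 2019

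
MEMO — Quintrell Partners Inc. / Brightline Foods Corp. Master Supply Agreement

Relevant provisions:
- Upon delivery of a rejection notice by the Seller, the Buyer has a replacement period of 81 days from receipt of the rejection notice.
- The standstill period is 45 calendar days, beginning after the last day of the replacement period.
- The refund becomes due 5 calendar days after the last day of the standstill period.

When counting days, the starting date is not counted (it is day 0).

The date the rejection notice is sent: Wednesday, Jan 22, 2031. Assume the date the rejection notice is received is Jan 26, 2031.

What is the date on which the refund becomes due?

Jun 6, 2031

The last day of the replacement period: Jan 26, 2031 + 81 days = Apr 17, 2031.
The last day of the standstill period: Apr 17, 2031 + 45 days = Jun 1, 2031.
The date on which the refund becomes due: 5 calendar days after Jun 1, 2031 is Jun 6, 2031.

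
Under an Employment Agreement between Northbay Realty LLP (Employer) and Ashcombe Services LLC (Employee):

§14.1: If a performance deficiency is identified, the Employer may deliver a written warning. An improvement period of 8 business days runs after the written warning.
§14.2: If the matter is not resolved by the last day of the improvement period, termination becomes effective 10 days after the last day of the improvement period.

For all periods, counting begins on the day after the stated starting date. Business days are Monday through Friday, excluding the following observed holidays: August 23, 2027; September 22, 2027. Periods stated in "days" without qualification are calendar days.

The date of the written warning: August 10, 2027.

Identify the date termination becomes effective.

The last day of the improvement period: 8 business days after Tuesday, August 10, 2027, skipping weekends — Aug 11, Aug 12, Aug 13, Aug 16, Aug 17, Aug 18, Aug 19, Aug 20 — lands on Friday, August 20, 2027.
Adding 10 calendar days to August 20, 2027 gives August 30, 2027, which is the date termination becomes effective.

August 30, 2027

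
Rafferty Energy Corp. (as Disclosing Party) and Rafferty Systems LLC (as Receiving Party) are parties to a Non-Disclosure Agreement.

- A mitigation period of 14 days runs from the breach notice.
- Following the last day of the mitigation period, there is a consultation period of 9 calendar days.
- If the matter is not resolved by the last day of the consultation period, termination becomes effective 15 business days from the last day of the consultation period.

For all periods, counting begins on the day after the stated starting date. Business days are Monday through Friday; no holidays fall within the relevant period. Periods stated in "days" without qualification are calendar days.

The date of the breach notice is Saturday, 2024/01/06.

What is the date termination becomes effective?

2024/02/19

Adding 14 calendar days to 2024/01/06 gives 2024/01/20, which is the last day of the mitigation period.
The last day of the consultation period: 9 calendar days after 2024/01/20 is 2024/01/29.
The date termination becomes effective: counting 15 business days from Monday, 2024/01/29 (Jan 30, Jan 31, Feb 1, Feb 2, …, Feb 15, Feb 16, Feb 19, skipping weekends) reaches Monday, 2024/02/19.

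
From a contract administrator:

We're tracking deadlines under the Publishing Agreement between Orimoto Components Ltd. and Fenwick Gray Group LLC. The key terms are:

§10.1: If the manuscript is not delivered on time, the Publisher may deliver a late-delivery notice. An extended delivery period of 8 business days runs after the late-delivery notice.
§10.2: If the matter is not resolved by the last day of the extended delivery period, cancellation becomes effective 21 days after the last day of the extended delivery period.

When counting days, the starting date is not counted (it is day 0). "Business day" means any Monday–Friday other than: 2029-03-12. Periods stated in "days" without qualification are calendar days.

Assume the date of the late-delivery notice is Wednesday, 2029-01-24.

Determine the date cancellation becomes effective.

2029-02-26

The last day of the extended delivery period: 8 business days after Wednesday, 2029-01-24, skipping weekends — Jan 25, Jan 26, Jan 29, Jan 30, Jan 31, Feb 1, Feb 2, Feb 5 — lands on Monday, 2029-02-05.
The date cancellation becomes effective: 2029-02-05 + 21 days = 2029-02-26.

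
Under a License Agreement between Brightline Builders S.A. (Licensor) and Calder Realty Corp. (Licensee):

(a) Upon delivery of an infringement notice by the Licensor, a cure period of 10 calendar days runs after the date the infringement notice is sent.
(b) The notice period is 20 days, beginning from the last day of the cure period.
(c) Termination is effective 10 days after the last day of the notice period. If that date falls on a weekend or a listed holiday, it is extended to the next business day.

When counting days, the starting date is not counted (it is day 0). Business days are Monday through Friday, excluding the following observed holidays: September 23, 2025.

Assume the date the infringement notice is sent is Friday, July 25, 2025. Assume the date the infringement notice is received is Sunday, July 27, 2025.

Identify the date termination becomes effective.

September 3, 2025

The last day of the cure period: 10 calendar days after July 25, 2025 is August 4, 2025.
The last day of the notice period: August 4, 2025 + 20 days = August 24, 2025.
The date termination becomes effective: August 24, 2025 + 10 days = September 3, 2025. September 3, 2025 is a Wednesday and is not a listed holiday, so no roll-forward applies.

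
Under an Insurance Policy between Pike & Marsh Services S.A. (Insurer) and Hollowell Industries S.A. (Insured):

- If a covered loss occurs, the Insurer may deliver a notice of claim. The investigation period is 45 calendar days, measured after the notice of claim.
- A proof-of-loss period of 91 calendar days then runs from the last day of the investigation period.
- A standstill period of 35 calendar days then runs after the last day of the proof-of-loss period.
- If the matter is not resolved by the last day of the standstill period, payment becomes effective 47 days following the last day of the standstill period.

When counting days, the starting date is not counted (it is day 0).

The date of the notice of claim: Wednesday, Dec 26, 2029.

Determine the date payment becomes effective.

The last day of the investigation period: 45 calendar days after Dec 26, 2029 is Feb 9, 2030.
The last day of the proof-of-loss period: Feb 9, 2030 + 91 days = May 11, 2030.
The last day of the standstill period: 35 calendar days after May 11, 2030 is Jun 15, 2030.
The date payment becomes effective: Jun 15, 2030 + 47 days = Aug 1, 2030.

Aug 1, 2030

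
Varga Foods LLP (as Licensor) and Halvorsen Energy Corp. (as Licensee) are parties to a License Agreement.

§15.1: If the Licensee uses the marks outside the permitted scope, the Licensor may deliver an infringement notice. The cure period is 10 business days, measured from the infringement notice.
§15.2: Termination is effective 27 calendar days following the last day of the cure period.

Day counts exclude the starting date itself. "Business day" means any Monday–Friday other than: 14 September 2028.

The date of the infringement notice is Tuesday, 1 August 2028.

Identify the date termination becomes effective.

11 September 2028

The last day of the cure period: counting 10 business days from Tuesday, 1 August 2028 (Aug 2, Aug 3, Aug 4, Aug 7, Aug 8, Aug 9, Aug 10, Aug 11, Aug 14, Aug 15, skipping weekends) reaches Tuesday, 15 August 2028.
Adding 27 calendar days to 15 August 2028 gives 11 September 2028, which is the date termination becomes effective.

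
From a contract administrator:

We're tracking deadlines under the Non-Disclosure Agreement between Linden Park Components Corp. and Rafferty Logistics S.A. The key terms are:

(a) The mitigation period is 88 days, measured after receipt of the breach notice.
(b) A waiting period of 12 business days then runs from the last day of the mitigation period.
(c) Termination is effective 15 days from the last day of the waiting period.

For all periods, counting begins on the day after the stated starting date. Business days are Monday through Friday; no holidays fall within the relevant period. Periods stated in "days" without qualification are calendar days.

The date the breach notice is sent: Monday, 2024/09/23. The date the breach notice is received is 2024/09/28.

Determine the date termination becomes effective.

The last day of the mitigation period: 88 calendar days after 2024/09/28 is 2024/12/25.
From Wednesday, 2024/12/25, 12 business days (Dec 26, Dec 27, Dec 30, Dec 31, …, Jan 8, Jan 9, Jan 10, skipping weekends) brings us to Friday, 2025/01/10, which is the last day of the waiting period.
The date termination becomes effective: 15 calendar days after 2025/01/10 is 2025/01/25.

2025/01/25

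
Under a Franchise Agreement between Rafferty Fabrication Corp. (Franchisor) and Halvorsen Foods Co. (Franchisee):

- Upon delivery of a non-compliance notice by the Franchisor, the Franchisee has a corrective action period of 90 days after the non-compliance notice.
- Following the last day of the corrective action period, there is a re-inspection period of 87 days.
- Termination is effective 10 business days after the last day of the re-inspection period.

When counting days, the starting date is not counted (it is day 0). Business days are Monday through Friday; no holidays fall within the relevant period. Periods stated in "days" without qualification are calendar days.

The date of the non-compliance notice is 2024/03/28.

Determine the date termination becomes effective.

2024/10/04

Adding 90 calendar days to 2024/03/28 gives 2024/06/26, which is the last day of the corrective action period.
The last day of the re-inspection period: 87 calendar days after 2024/06/26 is 2024/09/21.
From Saturday, 2024/09/21, 10 business days (Sep 23, Sep 24, Sep 25, Sep 26, Sep 27, Sep 30, Oct 1, Oct 2, Oct 3, Oct 4, skipping weekends) brings us to Friday, 2024/10/04, which is the date termination becomes effective.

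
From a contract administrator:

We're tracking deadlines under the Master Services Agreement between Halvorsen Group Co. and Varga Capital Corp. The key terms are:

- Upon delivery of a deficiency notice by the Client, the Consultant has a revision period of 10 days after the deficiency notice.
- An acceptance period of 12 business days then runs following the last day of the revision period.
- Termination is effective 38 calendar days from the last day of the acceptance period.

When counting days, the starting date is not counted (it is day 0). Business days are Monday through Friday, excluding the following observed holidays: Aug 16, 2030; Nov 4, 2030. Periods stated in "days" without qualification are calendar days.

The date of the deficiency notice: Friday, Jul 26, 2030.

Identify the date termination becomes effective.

Sep 29, 2030

Adding 10 calendar days to Jul 26, 2030 gives Aug 5, 2030, which is the last day of the revision period.
The last day of the acceptance period: counting 12 business days from Monday, Aug 5, 2030 (Aug 6, Aug 7, Aug 8, Aug 9, …, Aug 20, Aug 21, Aug 22, skipping weekends and the listed holiday on Aug 16) reaches Thursday, Aug 22, 2030.
The date termination becomes effective: 38 calendar days after Aug 22, 2030 is Sep 29, 2030.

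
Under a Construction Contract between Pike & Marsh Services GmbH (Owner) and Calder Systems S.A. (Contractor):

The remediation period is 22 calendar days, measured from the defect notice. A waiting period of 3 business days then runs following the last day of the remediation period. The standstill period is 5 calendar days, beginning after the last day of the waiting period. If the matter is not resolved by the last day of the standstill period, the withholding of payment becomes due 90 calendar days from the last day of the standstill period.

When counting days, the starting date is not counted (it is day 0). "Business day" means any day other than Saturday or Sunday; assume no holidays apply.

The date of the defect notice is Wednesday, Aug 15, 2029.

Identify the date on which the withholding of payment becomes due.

Adding 22 calendar days to Aug 15, 2029 gives Sep 6, 2029, which is the last day of the remediation period.
The last day of the waiting period: 3 business days after Thursday, Sep 6, 2029, skipping weekends — Sep 7, Sep 10, Sep 11 — lands on Tuesday, Sep 11, 2029.
The last day of the standstill period: 5 calendar days after Sep 11, 2029 is Sep 16, 2029.
Adding 90 calendar days to Sep 16, 2029 gives Dec 15, 2029, which is the date on which the withholding of payment becomes due.

Dec 15, 2029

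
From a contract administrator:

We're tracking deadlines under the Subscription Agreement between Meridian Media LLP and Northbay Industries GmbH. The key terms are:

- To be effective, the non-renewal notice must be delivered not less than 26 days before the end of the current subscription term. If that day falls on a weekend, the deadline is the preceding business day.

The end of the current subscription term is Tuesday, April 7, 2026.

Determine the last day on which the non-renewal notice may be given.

March 12, 2026

April 7, 2026 minus 26 days is March 12, 2026. That is a Thursday, so no adjustment is needed.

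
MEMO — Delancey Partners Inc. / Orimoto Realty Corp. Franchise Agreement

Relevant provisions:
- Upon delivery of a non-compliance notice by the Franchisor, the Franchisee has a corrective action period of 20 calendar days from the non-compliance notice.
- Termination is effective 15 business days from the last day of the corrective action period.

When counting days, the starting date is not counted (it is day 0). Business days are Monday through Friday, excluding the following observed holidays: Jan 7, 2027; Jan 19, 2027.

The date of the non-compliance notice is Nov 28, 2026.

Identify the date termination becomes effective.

Jan 11, 2027

The last day of the corrective action period: 20 calendar days after Nov 28, 2026 is Dec 18, 2026.
The date termination becomes effective: 15 business days after Friday, Dec 18, 2026, skipping weekends and the listed holiday on Jan 7 — Dec 21, Dec 22, Dec 23, Dec 24, …, Jan 6, Jan 8, Jan 11 — lands on Monday, Jan 11, 2027.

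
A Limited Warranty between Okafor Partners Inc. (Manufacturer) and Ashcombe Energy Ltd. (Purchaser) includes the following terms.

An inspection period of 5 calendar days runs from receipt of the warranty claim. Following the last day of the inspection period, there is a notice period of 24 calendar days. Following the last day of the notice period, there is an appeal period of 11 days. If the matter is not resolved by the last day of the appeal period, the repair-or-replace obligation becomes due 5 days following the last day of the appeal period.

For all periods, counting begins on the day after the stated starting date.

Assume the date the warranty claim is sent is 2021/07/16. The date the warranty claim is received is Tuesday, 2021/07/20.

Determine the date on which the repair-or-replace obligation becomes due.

2021/09/03

The last day of the inspection period: 5 calendar days after 2021/07/20 is 2021/07/25.
The last day of the notice period: 2021/07/25 + 24 days = 2021/08/18.
The last day of the appeal period: 2021/08/18 + 11 days = 2021/08/29.
The date on which the repair-or-replace obligation becomes due: 5 calendar days after 2021/08/29 is 2021/09/03.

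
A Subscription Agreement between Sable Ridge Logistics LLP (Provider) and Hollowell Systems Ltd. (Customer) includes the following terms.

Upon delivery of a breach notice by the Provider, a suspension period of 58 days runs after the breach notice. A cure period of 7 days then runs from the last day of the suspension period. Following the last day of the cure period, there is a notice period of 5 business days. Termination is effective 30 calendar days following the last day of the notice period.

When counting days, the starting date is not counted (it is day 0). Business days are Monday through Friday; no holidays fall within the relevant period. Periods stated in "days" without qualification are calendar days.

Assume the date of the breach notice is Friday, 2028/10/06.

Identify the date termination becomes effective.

The last day of the suspension period: 2028/10/06 + 58 days = 2028/12/03.
The last day of the cure period: 2028/12/03 + 7 days = 2028/12/10.
The last day of the notice period: counting 5 business days from Sunday, 2028/12/10 (Dec 11, Dec 12, Dec 13, Dec 14, Dec 15, skipping weekends) reaches Friday, 2028/12/15.
The date termination becomes effective: 30 calendar days after 2028/12/15 is 2029/01/14.

2029/01/14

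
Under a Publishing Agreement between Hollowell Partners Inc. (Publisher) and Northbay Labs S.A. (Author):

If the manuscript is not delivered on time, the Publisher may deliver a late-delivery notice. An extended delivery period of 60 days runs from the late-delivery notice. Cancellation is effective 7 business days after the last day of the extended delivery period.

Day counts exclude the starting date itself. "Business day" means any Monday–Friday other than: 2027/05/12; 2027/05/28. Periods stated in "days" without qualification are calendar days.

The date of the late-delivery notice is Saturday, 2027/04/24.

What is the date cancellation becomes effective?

Adding 60 calendar days to 2027/04/24 gives 2027/06/23, which is the last day of the extended delivery period.
From Wednesday, 2027/06/23, 7 business days (Jun 24, Jun 25, Jun 28, Jun 29, Jun 30, Jul 1, Jul 2, skipping weekends) brings us to Friday, 2027/07/02, which is the date cancellation becomes effective.

2027/07/02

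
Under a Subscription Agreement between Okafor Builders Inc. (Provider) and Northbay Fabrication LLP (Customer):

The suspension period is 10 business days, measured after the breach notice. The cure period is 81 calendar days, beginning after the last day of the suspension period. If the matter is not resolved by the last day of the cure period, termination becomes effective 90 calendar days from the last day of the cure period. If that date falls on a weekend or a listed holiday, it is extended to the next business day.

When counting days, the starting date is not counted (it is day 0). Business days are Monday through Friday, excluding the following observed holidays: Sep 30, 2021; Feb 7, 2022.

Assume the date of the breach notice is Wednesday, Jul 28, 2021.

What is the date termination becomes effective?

Jan 31, 2022

The last day of the suspension period: counting 10 business days from Wednesday, Jul 28, 2021 (Jul 29, Jul 30, Aug 2, Aug 3, Aug 4, Aug 5, Aug 6, Aug 9, Aug 10, Aug 11, skipping weekends) reaches Wednesday, Aug 11, 2021.
The last day of the cure period: Aug 11, 2021 + 81 days = Oct 31, 2021.
Adding 90 calendar days to Oct 31, 2021 gives Jan 29, 2022, which is the date termination becomes effective. That falls on a Saturday, so it rolls to the next business day, Monday, Jan 31, 2022.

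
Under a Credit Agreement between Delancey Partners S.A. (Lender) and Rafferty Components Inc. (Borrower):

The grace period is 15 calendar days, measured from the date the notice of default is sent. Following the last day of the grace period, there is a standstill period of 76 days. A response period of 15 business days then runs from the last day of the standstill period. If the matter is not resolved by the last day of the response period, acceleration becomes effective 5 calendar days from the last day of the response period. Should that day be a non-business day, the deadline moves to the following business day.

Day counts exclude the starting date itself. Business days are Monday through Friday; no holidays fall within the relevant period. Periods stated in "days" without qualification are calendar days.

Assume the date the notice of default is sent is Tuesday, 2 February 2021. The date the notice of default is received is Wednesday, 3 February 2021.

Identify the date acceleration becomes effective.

The last day of the grace period: 2 February 2021 + 15 days = 17 February 2021.
Adding 76 calendar days to 17 February 2021 gives 4 May 2021, which is the last day of the standstill period.
From Tuesday, 4 May 2021, 15 business days (May 5, May 6, May 7, May 10, …, May 21, May 24, May 25, skipping weekends) brings us to Tuesday, 25 May 2021, which is the last day of the response period.
The date acceleration becomes effective: 25 May 2021 + 5 days = 30 May 2021. That falls on a Sunday, so it rolls to the next business day, Monday, 31 May 2021.

31 May 2021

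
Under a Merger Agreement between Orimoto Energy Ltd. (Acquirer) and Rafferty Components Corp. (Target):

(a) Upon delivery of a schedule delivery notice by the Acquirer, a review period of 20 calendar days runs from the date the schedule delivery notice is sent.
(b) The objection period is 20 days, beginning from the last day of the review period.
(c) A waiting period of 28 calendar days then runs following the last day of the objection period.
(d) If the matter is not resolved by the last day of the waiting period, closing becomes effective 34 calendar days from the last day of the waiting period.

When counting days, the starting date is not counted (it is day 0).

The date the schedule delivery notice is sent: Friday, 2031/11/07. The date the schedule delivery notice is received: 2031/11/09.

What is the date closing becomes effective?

2032/02/17

The last day of the review period: 2031/11/07 + 20 days = 2031/11/27.
Adding 20 calendar days to 2031/11/27 gives 2031/12/17, which is the last day of the objection period.
The last day of the waiting period: 28 calendar days after 2031/12/17 is 2032/01/14.
Adding 34 calendar days to 2032/01/14 gives 2032/02/17, which is the date closing becomes effective.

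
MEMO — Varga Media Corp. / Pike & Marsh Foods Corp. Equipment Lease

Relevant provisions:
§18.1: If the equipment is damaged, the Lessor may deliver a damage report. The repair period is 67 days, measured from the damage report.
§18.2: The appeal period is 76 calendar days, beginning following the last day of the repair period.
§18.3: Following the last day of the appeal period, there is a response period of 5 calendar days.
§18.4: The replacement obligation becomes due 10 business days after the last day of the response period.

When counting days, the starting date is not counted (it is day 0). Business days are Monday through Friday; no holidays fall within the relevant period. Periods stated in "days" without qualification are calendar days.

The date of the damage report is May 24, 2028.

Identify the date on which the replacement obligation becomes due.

Nov 2, 2028

Adding 67 calendar days to May 24, 2028 gives Jul 30, 2028, which is the last day of the repair period.
The last day of the appeal period: 76 calendar days after Jul 30, 2028 is Oct 14, 2028.
The last day of the response period: 5 calendar days after Oct 14, 2028 is Oct 19, 2028.
From Thursday, Oct 19, 2028, 10 business days (Oct 20, Oct 23, Oct 24, Oct 25, Oct 26, Oct 27, Oct 30, Oct 31, Nov 1, Nov 2, skipping weekends) brings us to Thursday, Nov 2, 2028, which is the date on which the replacement obligation becomes due.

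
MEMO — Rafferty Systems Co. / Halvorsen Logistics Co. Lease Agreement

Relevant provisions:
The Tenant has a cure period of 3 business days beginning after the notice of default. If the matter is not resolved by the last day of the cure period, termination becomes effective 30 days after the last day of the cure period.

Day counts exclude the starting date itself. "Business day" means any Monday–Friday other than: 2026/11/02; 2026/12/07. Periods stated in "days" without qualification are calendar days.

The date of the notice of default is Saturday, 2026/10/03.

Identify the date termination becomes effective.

From Saturday, 2026/10/03, 3 business days (Oct 5, Oct 6, Oct 7, skipping weekends) brings us to Wednesday, 2026/10/07, which is the last day of the cure period.
The date termination becomes effective: 2026/10/07 + 30 days = 2026/11/06.

2026/11/06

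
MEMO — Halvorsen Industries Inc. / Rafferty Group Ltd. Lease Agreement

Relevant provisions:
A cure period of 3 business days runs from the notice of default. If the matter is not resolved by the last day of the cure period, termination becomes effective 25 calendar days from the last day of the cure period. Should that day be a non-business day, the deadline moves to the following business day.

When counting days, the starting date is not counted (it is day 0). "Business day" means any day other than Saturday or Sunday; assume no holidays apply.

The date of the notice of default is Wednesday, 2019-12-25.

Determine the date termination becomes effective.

2020-01-24

The last day of the cure period: counting 3 business days from Wednesday, 2019-12-25 (Dec 26, Dec 27, Dec 30, skipping weekends) reaches Monday, 2019-12-30.
The date termination becomes effective: 25 calendar days after 2019-12-30 is 2020-01-24. 2020-01-24 is a Friday, so no roll-forward applies.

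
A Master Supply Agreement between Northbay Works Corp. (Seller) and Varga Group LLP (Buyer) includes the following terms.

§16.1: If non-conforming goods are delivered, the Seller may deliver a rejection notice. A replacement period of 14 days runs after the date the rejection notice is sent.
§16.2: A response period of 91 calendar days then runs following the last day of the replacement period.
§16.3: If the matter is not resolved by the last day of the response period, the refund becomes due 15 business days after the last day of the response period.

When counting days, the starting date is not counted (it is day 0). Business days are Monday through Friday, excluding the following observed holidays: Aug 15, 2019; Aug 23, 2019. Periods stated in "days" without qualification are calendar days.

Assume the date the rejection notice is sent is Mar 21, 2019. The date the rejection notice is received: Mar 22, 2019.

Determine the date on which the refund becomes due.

Adding 14 calendar days to Mar 21, 2019 gives Apr 4, 2019, which is the last day of the replacement period.
Adding 91 calendar days to Apr 4, 2019 gives Jul 4, 2019, which is the last day of the response period.
The date on which the refund becomes due: 15 business days after Thursday, Jul 4, 2019, skipping weekends — Jul 5, Jul 8, Jul 9, Jul 10, …, Jul 23, Jul 24, Jul 25 — lands on Thursday, Jul 25, 2019.

Jul 25, 2019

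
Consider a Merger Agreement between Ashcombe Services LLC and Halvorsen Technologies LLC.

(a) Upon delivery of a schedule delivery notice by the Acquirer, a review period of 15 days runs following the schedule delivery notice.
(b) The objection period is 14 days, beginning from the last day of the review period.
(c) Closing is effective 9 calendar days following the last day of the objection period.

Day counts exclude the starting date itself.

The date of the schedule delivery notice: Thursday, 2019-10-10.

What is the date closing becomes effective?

Adding 15 calendar days to 2019-10-10 gives 2019-10-25, which is the last day of the review period.
Adding 14 calendar days to 2019-10-25 gives 2019-11-08, which is the last day of the objection period.
The date closing becomes effective: 2019-11-08 + 9 days = 2019-11-17.

2019-11-17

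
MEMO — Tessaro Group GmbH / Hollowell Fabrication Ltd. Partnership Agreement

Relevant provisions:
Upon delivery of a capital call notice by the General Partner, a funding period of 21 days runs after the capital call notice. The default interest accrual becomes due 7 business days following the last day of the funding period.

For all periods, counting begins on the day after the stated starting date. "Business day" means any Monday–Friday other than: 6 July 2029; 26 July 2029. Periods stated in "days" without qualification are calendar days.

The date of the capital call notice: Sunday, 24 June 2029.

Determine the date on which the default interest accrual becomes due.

24 July 2029

The last day of the funding period: 24 June 2029 + 21 days = 15 July 2029.
The date on which the default interest accrual becomes due: 7 business days after Sunday, 15 July 2029, skipping weekends — Jul 16, Jul 17, Jul 18, Jul 19, Jul 20, Jul 23, Jul 24 — lands on Tuesday, 24 July 2029.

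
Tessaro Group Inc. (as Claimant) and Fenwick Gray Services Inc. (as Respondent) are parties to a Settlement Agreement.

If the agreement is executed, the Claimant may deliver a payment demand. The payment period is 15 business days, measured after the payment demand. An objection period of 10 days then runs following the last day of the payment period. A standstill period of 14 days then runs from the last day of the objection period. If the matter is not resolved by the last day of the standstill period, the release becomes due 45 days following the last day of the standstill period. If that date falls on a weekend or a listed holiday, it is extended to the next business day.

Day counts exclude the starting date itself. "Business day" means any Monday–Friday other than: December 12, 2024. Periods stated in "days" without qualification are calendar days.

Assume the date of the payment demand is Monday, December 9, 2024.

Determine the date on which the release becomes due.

The last day of the payment period: 15 business days after Monday, December 9, 2024, skipping weekends and the listed holiday on Dec 12 — Dec 10, Dec 11, Dec 13, Dec 16, …, Dec 27, Dec 30, Dec 31 — lands on Tuesday, December 31, 2024.
The last day of the objection period: 10 calendar days after December 31, 2024 is January 10, 2025.
The last day of the standstill period: 14 calendar days after January 10, 2025 is January 24, 2025.
The date on which the release becomes due: January 24, 2025 + 45 days = March 10, 2025. March 10, 2025 is a Monday and is not a listed holiday, so no roll-forward applies.

March 10, 2025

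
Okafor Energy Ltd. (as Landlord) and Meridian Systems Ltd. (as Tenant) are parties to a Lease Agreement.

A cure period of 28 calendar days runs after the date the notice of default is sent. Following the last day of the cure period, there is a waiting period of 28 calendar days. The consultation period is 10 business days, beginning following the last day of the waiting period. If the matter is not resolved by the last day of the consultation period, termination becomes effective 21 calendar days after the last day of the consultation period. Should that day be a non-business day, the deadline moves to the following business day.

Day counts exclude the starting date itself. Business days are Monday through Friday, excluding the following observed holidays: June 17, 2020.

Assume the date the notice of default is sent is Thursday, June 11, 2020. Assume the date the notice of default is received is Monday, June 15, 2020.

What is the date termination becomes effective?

September 10, 2020

The last day of the cure period: 28 calendar days after June 11, 2020 is July 9, 2020.
The last day of the waiting period: 28 calendar days after July 9, 2020 is August 6, 2020.
From Thursday, August 6, 2020, 10 business days (Aug 7, Aug 10, Aug 11, Aug 12, Aug 13, Aug 14, Aug 17, Aug 18, Aug 19, Aug 20, skipping weekends) brings us to Thursday, August 20, 2020, which is the last day of the consultation period.
The date termination becomes effective: August 20, 2020 + 21 days = September 10, 2020. September 10, 2020 is a Thursday and is not a listed holiday, so no roll-forward applies.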